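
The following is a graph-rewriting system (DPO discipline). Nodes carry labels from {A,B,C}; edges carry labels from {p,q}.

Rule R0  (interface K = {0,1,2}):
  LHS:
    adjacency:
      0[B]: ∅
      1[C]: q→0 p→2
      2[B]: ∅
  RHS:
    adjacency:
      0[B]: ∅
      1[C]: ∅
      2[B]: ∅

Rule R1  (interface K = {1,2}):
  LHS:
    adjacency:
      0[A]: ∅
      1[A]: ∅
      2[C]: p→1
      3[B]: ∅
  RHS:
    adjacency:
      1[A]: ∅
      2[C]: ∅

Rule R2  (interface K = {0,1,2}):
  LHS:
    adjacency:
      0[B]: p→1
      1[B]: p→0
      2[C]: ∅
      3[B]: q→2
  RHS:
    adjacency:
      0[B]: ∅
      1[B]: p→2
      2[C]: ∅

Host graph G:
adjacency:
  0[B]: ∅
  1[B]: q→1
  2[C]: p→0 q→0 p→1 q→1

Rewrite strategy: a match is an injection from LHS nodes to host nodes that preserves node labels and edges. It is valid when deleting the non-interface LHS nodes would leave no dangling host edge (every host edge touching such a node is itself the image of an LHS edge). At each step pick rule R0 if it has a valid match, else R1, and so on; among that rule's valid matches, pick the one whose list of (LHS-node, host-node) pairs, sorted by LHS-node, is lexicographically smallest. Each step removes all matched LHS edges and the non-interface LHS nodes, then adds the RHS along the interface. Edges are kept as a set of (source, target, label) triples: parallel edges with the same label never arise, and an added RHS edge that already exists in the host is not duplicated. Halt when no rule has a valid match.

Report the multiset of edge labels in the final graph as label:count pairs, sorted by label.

Answer: q:1

Derivation:
[0] host  ⇒  3 nodes, 5 edges  {1-q->1 2-p->0 2-q->0 2-p->1 2-q->1}
[1] R0 @ {0↦0, 1↦2, 2↦1}  ⇒  3 nodes, 3 edges  {1-q->1 2-p->0 2-q->1}
[2] R0 @ {0↦1, 1↦2, 2↦0}  ⇒  3 nodes, 1 edges  {1-q->1}
final graph: no rule applies after step 2
NF edges: [(1, 1, 'q')]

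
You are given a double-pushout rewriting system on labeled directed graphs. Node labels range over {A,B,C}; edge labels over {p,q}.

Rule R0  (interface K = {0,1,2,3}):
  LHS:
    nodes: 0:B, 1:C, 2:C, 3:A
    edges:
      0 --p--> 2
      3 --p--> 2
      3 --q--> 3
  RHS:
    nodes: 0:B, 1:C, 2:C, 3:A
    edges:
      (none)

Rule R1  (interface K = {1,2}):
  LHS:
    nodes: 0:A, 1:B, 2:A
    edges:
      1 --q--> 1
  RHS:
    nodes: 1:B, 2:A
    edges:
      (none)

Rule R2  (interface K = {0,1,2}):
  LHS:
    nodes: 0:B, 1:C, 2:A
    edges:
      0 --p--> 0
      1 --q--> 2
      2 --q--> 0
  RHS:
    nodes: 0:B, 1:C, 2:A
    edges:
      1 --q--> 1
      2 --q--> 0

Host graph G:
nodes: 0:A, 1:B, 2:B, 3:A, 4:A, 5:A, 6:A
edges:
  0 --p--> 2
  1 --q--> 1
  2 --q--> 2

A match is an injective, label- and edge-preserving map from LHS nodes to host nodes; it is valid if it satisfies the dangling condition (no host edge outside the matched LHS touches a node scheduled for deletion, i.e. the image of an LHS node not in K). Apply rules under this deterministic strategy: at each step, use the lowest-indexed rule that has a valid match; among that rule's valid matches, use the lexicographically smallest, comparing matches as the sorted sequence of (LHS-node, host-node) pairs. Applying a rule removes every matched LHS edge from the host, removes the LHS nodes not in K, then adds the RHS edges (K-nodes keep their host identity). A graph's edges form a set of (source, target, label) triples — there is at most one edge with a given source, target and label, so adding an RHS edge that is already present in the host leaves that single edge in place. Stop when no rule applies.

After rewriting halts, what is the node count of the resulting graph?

start.  V:7 E:3  edges: 0-p->2 1-q->1 2-q->2
1. fire R1 via {0↦3, 1↦1, 2↦0}  →  V:6 E:2  edges: 0-p->2 2-q->2
2. fire R1 via {0↦4, 1↦2, 2↦0}  →  V:5 E:1  edges: 0-p->2
halt: no rule applies after step 2
NF nodes: {0:A, 1:B, 2:B, 5:A, 6:A}

Answer: 5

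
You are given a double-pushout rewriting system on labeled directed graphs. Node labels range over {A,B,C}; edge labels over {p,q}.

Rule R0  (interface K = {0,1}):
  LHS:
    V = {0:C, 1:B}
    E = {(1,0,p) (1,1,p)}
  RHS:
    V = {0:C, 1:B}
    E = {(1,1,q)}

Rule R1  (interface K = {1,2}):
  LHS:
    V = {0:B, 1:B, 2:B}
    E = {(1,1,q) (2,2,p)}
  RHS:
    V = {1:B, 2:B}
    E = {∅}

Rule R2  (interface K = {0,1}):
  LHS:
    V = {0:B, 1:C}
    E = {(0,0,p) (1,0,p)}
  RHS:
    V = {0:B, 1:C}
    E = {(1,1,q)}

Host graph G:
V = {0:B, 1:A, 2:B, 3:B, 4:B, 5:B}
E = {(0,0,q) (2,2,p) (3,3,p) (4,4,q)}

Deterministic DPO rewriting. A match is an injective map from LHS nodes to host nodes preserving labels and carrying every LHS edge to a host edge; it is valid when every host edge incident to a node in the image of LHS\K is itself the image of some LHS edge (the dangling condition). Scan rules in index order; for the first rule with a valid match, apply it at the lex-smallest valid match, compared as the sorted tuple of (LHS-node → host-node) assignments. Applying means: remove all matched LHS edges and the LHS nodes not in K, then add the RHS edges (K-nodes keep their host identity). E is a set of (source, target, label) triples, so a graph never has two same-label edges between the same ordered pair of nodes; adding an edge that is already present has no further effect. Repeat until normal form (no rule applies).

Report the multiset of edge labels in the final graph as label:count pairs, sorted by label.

initial: |V|=6 |E|=4  E = 0-q->0 2-p->2 3-p->3 4-q->4
step 1: apply R1 at {0↦5, 1↦0, 2↦2}  → |V|=5 |E|=2  E = 3-p->3 4-q->4
step 2: apply R1 at {0↦0, 1↦4, 2↦3}  → |V|=4 |E|=0  E = ∅
final graph: no rule applies after step 2
NF edges: []

Answer: (no edges)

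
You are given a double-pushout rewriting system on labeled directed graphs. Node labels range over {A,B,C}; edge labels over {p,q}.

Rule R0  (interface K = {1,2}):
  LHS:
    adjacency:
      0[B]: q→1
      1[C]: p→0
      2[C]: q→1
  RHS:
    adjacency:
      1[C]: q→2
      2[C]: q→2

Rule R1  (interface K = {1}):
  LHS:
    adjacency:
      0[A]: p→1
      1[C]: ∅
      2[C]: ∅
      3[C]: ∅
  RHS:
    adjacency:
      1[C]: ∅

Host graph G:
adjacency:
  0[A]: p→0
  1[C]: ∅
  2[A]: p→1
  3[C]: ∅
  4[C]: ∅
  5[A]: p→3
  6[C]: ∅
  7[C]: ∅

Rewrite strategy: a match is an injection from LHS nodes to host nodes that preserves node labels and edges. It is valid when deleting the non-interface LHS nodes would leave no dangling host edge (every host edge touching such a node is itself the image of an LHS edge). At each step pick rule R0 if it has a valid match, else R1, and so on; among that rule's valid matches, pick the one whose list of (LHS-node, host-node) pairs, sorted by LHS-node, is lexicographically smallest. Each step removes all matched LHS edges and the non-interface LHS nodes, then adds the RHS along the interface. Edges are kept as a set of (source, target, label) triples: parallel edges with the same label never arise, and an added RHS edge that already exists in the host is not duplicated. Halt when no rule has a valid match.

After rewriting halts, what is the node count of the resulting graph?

Answer: 2

Steps:
start.  V:8 E:3  edges: 0-p->0 2-p->1 5-p->3
1. fire R1 via {0↦2, 1↦1, 2↦4, 3↦6}  →  V:5 E:2  edges: 0-p->0 5-p->3
2. fire R1 via {0↦5, 1↦3, 2↦1, 3↦7}  →  V:2 E:1  edges: 0-p->0
final graph: no rule applies after step 2
NF nodes: {0:A, 3:C}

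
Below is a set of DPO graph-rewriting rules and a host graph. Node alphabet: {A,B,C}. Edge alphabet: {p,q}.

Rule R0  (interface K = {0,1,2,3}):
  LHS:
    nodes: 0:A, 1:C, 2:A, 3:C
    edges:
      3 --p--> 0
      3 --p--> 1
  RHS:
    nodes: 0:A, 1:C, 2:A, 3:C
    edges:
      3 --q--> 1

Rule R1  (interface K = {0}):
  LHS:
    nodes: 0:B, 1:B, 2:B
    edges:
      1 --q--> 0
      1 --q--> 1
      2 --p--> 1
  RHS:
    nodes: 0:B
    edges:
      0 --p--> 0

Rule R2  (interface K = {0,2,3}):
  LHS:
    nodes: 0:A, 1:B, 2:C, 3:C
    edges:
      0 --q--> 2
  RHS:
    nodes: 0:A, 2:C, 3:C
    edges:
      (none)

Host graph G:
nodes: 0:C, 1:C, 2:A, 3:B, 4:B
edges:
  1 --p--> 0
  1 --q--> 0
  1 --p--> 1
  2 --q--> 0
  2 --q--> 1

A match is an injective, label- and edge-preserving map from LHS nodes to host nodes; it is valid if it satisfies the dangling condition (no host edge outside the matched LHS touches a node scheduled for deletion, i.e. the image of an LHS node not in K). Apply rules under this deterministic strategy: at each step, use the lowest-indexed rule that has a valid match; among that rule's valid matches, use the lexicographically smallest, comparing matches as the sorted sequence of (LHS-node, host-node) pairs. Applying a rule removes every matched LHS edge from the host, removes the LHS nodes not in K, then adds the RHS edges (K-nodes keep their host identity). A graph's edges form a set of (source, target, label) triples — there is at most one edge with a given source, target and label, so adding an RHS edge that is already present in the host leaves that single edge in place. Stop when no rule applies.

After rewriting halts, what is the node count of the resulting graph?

Answer: 3

Derivation:
[0] host  ⇒  5 nodes, 5 edges  {1-p->0 1-q->0 1-p->1 2-q->0 2-q->1}
[1] R2 @ {0↦2, 1↦3, 2↦0, 3↦1}  ⇒  4 nodes, 4 edges  {1-p->0 1-q->0 1-p->1 2-q->1}
[2] R2 @ {0↦2, 1↦4, 2↦1, 3↦0}  ⇒  3 nodes, 3 edges  {1-p->0 1-q->0 1-p->1}
final graph: no rule applies after step 2
NF nodes: {0:C, 1:C, 2:A}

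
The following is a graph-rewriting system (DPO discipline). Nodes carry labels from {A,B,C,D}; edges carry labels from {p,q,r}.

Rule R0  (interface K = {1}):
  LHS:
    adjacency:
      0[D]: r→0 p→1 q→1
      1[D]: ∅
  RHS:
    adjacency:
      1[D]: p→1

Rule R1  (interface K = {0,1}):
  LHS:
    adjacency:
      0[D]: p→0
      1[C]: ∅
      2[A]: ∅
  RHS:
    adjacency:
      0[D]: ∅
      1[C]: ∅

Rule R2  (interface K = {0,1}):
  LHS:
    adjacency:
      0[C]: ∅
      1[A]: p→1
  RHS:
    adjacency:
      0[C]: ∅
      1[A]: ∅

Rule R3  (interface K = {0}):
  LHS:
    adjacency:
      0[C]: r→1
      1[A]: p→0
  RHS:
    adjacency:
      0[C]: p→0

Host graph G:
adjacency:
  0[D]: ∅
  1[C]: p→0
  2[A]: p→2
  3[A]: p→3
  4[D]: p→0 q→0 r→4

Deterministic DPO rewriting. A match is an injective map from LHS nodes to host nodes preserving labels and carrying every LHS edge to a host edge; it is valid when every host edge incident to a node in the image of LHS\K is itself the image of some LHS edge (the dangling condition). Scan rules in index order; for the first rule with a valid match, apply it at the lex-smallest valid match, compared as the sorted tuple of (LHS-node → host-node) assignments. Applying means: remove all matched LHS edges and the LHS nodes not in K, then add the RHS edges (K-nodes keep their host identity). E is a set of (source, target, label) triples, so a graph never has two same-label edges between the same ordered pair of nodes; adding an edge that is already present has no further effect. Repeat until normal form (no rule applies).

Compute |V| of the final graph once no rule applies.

initial: |V|=5 |E|=6  E = 1-p->0 2-p->2 3-p->3 4-p->0 4-q->0 4-r->4
step 1: apply R0 at {0↦4, 1↦0}  → |V|=4 |E|=4  E = 0-p->0 1-p->0 2-p->2 3-p->3
step 2: apply R2 at {0↦1, 1↦2}  → |V|=4 |E|=3  E = 0-p->0 1-p->0 3-p->3
step 3: apply R1 at {0↦0, 1↦1, 2↦2}  → |V|=3 |E|=2  E = 1-p->0 3-p->3
step 4: apply R2 at {0↦1, 1↦3}  → |V|=3 |E|=1  E = 1-p->0
halt: no rule applies after step 4
NF nodes: {0:D, 1:C, 3:A}

Answer: 3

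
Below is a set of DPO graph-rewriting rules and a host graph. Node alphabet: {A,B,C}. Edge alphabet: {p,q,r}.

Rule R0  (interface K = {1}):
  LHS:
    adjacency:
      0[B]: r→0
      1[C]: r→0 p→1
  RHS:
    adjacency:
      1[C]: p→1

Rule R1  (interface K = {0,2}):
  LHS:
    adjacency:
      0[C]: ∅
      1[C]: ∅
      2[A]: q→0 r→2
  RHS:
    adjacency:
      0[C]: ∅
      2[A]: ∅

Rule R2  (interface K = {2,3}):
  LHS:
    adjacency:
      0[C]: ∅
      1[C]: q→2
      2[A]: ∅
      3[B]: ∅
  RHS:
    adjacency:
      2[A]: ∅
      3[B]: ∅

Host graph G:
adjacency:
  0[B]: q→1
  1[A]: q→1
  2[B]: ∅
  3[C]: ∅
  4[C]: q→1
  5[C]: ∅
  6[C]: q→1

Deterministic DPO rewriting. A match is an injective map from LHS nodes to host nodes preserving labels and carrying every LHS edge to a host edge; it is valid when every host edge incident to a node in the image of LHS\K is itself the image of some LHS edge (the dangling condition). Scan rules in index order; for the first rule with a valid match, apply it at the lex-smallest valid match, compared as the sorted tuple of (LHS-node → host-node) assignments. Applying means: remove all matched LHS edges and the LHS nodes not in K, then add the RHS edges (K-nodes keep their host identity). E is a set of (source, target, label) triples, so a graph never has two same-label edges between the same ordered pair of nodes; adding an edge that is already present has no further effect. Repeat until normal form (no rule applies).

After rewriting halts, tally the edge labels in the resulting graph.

Answer: q:2

Derivation:
[0] host  ⇒  7 nodes, 4 edges  {0-q->1 1-q->1 4-q->1 6-q->1}
[1] R2 @ {0↦3, 1↦4, 2↦1, 3↦0}  ⇒  5 nodes, 3 edges  {0-q->1 1-q->1 6-q->1}
[2] R2 @ {0↦5, 1↦6, 2↦1, 3↦0}  ⇒  3 nodes, 2 edges  {0-q->1 1-q->1}
normal form: no rule applies after step 2
NF edges: [(0, 1, 'q'), (1, 1, 'q')]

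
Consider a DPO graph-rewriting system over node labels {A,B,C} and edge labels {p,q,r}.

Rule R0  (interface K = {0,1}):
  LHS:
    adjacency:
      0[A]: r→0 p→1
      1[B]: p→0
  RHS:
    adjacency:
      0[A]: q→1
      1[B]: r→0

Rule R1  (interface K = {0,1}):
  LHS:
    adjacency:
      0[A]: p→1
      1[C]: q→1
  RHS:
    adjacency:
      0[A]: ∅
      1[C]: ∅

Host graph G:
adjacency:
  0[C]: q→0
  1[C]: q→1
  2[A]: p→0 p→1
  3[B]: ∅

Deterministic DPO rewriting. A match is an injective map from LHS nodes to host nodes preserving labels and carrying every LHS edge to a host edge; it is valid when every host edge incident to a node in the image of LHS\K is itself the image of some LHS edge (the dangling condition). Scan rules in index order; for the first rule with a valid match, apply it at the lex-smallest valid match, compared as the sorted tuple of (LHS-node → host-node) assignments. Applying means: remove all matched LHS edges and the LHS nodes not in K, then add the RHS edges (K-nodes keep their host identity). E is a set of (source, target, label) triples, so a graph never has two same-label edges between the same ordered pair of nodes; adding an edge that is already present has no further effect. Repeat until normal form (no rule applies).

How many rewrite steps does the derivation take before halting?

Answer: 2

Steps:
initial: |V|=4 |E|=4  E = 0-q->0 1-q->1 2-p->0 2-p->1
step 1: apply R1 at {0↦2, 1↦0}  → |V|=4 |E|=2  E = 1-q->1 2-p->1
step 2: apply R1 at {0↦2, 1↦1}  → |V|=4 |E|=0  E = ∅
final graph: no rule applies after step 2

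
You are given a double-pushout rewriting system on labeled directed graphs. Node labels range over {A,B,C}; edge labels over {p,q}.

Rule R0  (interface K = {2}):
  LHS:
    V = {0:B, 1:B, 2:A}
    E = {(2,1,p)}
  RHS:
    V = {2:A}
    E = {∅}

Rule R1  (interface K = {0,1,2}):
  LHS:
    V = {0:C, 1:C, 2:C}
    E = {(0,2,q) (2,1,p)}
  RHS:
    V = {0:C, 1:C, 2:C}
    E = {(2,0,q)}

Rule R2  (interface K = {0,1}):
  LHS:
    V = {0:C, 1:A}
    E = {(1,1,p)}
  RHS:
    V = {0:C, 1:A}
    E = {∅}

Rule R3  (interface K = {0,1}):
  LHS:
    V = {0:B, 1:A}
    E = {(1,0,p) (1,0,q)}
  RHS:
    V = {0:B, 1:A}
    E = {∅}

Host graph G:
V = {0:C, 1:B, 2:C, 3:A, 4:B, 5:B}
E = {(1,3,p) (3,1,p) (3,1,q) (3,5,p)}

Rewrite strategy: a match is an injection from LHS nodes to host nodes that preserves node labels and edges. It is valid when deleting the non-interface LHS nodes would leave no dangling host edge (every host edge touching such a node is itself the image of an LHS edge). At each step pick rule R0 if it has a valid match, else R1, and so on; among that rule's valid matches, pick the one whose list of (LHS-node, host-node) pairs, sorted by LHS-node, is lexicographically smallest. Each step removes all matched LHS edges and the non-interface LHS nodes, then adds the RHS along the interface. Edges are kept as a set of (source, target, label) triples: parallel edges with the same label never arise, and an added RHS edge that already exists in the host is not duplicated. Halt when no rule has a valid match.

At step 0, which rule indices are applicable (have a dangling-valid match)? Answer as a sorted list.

R0: 1 valid match — {0↦4, 1↦5, 2↦3}
R1: no valid match — LHS pattern not found
R2: no valid match — LHS pattern not found
R3: 1 valid match — {0↦1, 1↦3}

Answer: [R0,R3]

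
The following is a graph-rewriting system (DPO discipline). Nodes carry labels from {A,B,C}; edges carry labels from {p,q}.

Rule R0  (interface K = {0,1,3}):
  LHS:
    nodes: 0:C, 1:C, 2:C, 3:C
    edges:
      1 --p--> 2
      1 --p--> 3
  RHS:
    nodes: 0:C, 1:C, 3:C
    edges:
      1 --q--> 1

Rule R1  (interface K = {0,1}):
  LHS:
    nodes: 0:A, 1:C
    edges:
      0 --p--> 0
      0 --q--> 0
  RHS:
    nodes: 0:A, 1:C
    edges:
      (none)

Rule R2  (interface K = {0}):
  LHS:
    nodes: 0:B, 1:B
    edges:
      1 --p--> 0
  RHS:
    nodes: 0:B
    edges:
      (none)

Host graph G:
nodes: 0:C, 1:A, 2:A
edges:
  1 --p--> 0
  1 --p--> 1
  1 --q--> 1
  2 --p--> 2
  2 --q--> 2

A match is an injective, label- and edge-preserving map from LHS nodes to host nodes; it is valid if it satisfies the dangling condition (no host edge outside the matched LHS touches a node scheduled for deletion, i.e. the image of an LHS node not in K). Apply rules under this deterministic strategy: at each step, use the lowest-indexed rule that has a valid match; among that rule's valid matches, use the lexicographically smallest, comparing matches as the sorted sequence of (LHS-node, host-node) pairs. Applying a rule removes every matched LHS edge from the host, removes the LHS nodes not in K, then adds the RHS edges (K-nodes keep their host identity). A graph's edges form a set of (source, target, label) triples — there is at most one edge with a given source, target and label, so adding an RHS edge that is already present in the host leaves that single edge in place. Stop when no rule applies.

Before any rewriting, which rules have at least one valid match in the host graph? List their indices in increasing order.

Answer: [R1]

Derivation:
R0: no valid match — LHS pattern not found
R1: 2 valid matches — {0↦1, 1↦0}, {0↦2, 1↦0}
R2: no valid match — LHS pattern not found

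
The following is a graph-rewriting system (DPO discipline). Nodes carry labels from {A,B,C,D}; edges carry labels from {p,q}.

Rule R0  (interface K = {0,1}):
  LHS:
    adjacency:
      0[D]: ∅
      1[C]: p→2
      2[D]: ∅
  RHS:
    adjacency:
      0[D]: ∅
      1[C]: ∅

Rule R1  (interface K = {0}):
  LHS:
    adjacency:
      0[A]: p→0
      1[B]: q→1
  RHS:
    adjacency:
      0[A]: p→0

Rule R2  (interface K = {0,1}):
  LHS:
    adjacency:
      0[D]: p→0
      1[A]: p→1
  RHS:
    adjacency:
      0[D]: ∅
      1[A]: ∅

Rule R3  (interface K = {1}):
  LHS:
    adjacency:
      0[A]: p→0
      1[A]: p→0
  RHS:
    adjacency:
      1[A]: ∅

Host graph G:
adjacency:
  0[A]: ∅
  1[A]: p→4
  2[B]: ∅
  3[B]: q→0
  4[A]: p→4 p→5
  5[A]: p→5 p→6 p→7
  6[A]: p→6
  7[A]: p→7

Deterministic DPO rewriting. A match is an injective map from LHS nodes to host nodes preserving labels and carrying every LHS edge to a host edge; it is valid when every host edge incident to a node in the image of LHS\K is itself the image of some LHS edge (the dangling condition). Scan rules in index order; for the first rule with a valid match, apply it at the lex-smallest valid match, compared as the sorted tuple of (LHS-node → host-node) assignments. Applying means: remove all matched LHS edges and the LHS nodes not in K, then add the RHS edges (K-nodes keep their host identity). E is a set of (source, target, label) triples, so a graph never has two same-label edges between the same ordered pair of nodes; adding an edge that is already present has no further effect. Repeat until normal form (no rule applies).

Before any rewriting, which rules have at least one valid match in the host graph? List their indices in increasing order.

Answer: [R3]

Rewrite trace:
R0: no valid match — LHS pattern not found
R1: no valid match — LHS pattern not found
R2: no valid match — LHS pattern not found
R3: 2 valid matches — {0↦6, 1↦5}, {0↦7, 1↦5}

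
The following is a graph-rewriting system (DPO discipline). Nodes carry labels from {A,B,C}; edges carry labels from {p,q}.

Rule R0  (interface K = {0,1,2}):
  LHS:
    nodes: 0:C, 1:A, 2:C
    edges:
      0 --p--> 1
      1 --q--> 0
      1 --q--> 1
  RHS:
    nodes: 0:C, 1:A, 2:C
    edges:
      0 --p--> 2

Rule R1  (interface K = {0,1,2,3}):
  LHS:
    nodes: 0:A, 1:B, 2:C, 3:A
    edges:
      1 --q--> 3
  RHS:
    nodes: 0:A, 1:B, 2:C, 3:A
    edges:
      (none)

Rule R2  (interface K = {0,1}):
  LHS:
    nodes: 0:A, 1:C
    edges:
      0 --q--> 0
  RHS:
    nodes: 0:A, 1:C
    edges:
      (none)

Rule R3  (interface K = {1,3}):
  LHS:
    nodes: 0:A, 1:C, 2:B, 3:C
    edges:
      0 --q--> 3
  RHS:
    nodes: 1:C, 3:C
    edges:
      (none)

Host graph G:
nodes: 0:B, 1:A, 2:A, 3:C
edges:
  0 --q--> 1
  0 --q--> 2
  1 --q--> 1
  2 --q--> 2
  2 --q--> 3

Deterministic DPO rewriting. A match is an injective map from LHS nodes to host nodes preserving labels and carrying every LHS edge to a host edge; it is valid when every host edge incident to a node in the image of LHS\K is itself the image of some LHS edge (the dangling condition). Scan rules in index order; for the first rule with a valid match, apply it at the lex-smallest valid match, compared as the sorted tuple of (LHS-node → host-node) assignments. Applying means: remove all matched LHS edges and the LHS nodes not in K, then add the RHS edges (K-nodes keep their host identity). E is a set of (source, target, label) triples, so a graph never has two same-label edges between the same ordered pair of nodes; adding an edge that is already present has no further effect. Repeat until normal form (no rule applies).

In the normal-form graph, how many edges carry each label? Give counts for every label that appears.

Answer: q:1

Steps:
[0] host  ⇒  4 nodes, 5 edges  {0-q->1 0-q->2 1-q->1 2-q->2 2-q->3}
[1] R1 @ {0↦1, 1↦0, 2↦3, 3↦2}  ⇒  4 nodes, 4 edges  {0-q->1 1-q->1 2-q->2 2-q->3}
[2] R1 @ {0↦2, 1↦0, 2↦3, 3↦1}  ⇒  4 nodes, 3 edges  {1-q->1 2-q->2 2-q->3}
[3] R2 @ {0↦1, 1↦3}  ⇒  4 nodes, 2 edges  {2-q->2 2-q->3}
[4] R2 @ {0↦2, 1↦3}  ⇒  4 nodes, 1 edges  {2-q->3}
final graph: no rule applies after step 4
NF edges: [(2, 3, 'q')]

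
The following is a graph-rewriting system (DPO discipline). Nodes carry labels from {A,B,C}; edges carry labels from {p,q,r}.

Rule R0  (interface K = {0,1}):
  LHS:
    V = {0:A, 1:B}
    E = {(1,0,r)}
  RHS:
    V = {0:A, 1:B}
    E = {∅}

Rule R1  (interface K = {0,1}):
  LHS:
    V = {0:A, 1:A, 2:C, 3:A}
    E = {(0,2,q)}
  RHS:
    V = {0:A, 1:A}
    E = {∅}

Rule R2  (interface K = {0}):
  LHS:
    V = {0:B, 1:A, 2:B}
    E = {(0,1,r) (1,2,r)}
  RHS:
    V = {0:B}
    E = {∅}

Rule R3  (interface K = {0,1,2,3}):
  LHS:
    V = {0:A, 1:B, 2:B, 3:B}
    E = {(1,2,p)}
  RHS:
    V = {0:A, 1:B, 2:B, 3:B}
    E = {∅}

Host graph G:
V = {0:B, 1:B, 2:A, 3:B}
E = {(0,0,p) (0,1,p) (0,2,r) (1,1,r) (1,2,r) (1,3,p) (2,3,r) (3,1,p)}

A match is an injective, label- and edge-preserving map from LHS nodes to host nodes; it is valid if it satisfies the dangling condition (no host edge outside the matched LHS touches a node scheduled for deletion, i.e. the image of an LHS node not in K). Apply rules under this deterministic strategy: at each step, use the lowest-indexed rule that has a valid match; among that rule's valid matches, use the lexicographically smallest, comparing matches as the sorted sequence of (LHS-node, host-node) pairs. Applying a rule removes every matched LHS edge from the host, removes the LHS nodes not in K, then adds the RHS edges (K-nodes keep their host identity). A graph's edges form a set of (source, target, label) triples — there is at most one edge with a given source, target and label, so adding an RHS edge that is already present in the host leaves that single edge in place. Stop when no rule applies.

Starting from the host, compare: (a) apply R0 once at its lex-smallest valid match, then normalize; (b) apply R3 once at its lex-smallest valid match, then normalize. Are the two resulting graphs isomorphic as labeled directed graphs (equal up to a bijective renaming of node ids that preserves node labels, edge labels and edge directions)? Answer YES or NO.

Answer: YES

Steps:
branch R0-first: apply at {0↦2, 1↦0} → |E|=7, then 4 more step(s) → NF |V|=4 |E|=3 V={0:B, 1:B, 2:A, 3:B} E=0-p->0 1-r->1 2-r->3
branch R3-first: apply at {0↦2, 1↦0, 2↦1, 3↦3} → |E|=7, then 4 more step(s) → NF |V|=4 |E|=3 V={0:B, 1:B, 2:A, 3:B} E=0-p->0 1-r->1 2-r->3
graphs isomorphic (equal up to label-preserving node renaming)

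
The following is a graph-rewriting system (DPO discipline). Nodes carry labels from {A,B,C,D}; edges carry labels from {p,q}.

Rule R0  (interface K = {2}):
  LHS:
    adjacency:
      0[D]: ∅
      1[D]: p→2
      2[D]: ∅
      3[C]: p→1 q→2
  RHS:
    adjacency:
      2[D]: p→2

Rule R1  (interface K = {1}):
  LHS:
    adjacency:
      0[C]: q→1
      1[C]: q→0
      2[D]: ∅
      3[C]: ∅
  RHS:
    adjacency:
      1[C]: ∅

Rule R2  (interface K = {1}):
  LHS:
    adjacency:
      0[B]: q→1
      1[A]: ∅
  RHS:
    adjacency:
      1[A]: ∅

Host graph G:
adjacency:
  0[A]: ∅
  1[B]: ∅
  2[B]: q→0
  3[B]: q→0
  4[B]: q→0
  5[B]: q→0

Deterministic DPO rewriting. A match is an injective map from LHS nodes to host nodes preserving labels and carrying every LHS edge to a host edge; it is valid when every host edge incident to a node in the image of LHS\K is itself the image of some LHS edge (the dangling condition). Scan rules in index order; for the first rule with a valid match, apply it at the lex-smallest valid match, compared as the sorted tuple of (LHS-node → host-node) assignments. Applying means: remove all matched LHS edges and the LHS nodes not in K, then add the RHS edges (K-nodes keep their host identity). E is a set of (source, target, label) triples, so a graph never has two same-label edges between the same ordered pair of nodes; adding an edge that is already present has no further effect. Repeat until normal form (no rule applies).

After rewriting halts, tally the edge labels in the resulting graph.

Answer: (no edges)

Steps:
start.  V:6 E:4  edges: 2-q->0 3-q->0 4-q->0 5-q->0
1. fire R2 via {0↦2, 1↦0}  →  V:5 E:3  edges: 3-q->0 4-q->0 5-q->0
2. fire R2 via {0↦3, 1↦0}  →  V:4 E:2  edges: 4-q->0 5-q->0
3. fire R2 via {0↦4, 1↦0}  →  V:3 E:1  edges: 5-q->0
4. fire R2 via {0↦5, 1↦0}  →  V:2 E:0  edges: ∅
normal form: no rule applies after step 4
NF edges: []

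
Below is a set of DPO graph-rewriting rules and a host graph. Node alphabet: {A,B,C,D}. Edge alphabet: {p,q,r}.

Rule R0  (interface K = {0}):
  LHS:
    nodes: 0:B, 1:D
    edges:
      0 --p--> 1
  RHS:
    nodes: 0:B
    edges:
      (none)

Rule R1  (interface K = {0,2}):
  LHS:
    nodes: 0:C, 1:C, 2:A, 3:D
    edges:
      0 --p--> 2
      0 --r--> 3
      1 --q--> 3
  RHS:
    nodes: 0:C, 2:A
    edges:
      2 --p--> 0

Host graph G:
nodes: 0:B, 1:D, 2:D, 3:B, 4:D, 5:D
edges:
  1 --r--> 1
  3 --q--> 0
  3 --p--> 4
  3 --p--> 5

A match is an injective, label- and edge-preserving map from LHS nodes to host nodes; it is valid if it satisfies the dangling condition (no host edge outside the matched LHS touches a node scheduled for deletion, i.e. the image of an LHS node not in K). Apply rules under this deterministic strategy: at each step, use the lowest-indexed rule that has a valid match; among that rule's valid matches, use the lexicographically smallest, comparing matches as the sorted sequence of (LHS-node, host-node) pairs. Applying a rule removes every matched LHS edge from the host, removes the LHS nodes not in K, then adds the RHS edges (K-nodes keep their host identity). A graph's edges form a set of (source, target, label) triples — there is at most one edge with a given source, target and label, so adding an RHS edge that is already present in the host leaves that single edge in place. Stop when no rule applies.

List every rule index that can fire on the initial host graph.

Answer: [R0]

Steps:
R0: 2 valid matches — {0↦3, 1↦4}, {0↦3, 1↦5}
R1: no valid match — LHS pattern not found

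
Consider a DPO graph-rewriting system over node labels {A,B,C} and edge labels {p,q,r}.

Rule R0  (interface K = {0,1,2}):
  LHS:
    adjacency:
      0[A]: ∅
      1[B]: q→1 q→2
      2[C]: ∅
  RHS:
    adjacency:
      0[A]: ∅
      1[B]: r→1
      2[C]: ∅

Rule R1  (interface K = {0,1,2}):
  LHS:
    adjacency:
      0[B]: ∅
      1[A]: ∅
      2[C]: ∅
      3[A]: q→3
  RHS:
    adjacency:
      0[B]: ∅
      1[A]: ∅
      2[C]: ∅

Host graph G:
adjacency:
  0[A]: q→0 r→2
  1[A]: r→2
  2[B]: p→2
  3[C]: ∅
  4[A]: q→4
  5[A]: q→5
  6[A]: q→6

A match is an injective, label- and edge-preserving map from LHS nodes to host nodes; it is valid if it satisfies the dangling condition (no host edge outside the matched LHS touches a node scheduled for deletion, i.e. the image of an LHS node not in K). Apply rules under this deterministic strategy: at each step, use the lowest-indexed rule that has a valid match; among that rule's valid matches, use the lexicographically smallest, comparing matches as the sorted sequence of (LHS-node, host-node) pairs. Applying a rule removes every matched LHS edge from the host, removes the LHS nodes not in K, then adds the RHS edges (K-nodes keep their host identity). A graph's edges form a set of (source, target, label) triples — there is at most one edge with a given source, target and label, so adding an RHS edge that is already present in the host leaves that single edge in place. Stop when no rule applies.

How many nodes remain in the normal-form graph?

initial: |V|=7 |E|=7  E = 0-q->0 0-r->2 1-r->2 2-p->2 4-q->4 5-q->5 6-q->6
step 1: apply R1 at {0↦2, 1↦0, 2↦3, 3↦4}  → |V|=6 |E|=6  E = 0-q->0 0-r->2 1-r->2 2-p->2 5-q->5 6-q->6
step 2: apply R1 at {0↦2, 1↦0, 2↦3, 3↦5}  → |V|=5 |E|=5  E = 0-q->0 0-r->2 1-r->2 2-p->2 6-q->6
step 3: apply R1 at {0↦2, 1↦0, 2↦3, 3↦6}  → |V|=4 |E|=4  E = 0-q->0 0-r->2 1-r->2 2-p->2
final graph: no rule applies after step 3
NF nodes: {0:A, 1:A, 2:B, 3:C}

Answer: 4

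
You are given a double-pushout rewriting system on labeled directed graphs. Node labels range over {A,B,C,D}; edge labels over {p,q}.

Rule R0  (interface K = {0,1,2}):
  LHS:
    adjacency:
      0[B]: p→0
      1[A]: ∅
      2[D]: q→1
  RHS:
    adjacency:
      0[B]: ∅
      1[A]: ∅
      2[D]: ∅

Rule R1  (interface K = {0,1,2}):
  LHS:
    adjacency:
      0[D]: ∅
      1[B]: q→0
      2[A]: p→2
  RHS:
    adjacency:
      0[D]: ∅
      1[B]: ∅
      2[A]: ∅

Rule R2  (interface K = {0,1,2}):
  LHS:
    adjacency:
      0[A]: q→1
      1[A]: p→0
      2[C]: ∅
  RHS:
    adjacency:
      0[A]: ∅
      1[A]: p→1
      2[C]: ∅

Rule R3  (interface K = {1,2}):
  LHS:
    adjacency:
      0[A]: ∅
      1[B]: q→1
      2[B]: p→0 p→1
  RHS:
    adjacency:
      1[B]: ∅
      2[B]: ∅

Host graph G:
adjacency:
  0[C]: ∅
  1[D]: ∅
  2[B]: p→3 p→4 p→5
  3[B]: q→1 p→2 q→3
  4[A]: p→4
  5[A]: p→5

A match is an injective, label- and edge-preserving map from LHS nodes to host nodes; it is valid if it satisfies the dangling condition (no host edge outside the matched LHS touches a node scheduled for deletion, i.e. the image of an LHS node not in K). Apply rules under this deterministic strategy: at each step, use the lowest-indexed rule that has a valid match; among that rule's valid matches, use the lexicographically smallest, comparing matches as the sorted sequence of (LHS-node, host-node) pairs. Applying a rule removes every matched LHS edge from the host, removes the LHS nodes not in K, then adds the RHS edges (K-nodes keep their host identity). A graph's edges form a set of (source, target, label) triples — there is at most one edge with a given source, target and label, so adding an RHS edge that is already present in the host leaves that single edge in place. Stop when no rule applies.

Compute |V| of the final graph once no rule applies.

Answer: 5

Steps:
[0] host  ⇒  6 nodes, 8 edges  {2-p->3 2-p->4 2-p->5 3-q->1 3-p->2 3-q->3 4-p->4 5-p->5}
[1] R1 @ {0↦1, 1↦3, 2↦4}  ⇒  6 nodes, 6 edges  {2-p->3 2-p->4 2-p->5 3-p->2 3-q->3 5-p->5}
[2] R3 @ {0↦4, 1↦3, 2↦2}  ⇒  5 nodes, 3 edges  {2-p->5 3-p->2 5-p->5}
halt: no rule applies after step 2
NF nodes: {0:C, 1:D, 2:B, 3:B, 5:A}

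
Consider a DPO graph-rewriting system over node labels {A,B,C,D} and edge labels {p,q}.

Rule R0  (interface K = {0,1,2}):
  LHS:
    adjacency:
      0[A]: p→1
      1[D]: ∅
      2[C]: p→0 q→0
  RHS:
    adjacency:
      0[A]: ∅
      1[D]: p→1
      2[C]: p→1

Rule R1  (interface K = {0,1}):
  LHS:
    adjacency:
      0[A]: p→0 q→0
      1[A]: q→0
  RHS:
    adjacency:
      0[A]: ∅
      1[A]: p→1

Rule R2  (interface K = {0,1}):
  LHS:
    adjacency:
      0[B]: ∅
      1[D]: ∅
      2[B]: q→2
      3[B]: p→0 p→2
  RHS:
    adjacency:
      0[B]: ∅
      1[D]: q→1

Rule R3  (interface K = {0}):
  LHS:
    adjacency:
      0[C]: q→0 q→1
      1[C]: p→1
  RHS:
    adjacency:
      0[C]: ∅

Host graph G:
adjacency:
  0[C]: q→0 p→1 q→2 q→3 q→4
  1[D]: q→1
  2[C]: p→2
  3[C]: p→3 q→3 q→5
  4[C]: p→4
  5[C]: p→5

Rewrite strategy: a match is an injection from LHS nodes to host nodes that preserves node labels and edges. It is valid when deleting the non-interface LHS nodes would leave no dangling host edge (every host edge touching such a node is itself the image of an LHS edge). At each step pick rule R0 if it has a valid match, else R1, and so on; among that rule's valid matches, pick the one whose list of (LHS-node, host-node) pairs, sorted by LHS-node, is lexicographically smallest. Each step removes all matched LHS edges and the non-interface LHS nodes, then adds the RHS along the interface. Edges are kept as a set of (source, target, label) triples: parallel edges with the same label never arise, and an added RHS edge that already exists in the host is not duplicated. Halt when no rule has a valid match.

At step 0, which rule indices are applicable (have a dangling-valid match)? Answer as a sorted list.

Answer: [R3]

Rewrite trace:
R0: no valid match — LHS pattern not found
R1: no valid match — LHS pattern not found
R2: no valid match — LHS pattern not found
R3: 3 valid matches — {0↦0, 1↦2}, {0↦0, 1↦4}, {0↦3, 1↦5}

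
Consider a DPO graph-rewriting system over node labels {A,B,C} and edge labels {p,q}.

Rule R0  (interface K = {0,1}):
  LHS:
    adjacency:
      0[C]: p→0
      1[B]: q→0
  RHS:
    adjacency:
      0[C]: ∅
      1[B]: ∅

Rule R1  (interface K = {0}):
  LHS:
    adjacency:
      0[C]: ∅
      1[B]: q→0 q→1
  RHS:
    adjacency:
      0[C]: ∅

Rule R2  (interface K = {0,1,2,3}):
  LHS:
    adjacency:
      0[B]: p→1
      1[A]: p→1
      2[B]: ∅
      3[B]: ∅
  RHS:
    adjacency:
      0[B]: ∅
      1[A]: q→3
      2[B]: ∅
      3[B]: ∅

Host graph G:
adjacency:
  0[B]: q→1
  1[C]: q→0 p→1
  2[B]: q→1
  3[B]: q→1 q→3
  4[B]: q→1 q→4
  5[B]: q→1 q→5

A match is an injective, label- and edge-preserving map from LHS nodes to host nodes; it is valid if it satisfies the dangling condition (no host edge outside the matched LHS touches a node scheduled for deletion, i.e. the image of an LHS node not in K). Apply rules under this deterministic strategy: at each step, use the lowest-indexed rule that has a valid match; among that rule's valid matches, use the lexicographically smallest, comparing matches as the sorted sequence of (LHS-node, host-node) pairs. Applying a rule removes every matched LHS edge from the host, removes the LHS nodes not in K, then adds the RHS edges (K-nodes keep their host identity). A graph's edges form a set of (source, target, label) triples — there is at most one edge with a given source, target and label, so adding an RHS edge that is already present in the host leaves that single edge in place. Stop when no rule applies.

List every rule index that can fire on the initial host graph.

Answer: [R0,R1]

Derivation:
R0: 5 valid matches — {0↦1, 1↦0}, {0↦1, 1↦2}, {0↦1, 1↦3} (+2 more)
R1: 3 valid matches — {0↦1, 1↦3}, {0↦1, 1↦4}, {0↦1, 1↦5}
R2: no valid match — LHS pattern not found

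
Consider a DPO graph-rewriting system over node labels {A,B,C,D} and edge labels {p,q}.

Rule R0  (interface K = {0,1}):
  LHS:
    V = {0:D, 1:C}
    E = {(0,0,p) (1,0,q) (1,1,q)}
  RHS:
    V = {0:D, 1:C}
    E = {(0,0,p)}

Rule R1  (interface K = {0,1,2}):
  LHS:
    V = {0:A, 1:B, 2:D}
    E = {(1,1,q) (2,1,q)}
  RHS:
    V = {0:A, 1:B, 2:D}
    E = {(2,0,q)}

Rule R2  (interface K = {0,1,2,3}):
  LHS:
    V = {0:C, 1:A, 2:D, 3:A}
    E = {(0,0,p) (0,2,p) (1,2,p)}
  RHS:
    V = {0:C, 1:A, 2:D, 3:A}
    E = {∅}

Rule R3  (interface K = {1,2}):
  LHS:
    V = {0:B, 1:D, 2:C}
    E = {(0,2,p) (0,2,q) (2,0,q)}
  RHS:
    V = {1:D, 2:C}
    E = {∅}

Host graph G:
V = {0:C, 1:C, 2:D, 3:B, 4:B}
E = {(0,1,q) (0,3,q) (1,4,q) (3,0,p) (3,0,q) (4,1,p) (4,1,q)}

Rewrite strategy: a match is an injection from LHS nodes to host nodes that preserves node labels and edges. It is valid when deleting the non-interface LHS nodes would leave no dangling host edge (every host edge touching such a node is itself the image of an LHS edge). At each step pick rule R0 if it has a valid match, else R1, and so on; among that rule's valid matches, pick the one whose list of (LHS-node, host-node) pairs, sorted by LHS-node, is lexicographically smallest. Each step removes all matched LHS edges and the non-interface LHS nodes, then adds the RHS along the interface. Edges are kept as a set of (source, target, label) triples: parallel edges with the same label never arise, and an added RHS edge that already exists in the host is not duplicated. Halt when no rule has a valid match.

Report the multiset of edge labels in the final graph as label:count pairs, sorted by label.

initial: |V|=5 |E|=7  E = 0-q->1 0-q->3 1-q->4 3-p->0 3-q->0 4-p->1 4-q->1
step 1: apply R3 at {0↦3, 1↦2, 2↦0}  → |V|=4 |E|=4  E = 0-q->1 1-q->4 4-p->1 4-q->1
step 2: apply R3 at {0↦4, 1↦2, 2↦1}  → |V|=3 |E|=1  E = 0-q->1
halt: no rule applies after step 2
NF edges: [(0, 1, 'q')]

Answer: q:1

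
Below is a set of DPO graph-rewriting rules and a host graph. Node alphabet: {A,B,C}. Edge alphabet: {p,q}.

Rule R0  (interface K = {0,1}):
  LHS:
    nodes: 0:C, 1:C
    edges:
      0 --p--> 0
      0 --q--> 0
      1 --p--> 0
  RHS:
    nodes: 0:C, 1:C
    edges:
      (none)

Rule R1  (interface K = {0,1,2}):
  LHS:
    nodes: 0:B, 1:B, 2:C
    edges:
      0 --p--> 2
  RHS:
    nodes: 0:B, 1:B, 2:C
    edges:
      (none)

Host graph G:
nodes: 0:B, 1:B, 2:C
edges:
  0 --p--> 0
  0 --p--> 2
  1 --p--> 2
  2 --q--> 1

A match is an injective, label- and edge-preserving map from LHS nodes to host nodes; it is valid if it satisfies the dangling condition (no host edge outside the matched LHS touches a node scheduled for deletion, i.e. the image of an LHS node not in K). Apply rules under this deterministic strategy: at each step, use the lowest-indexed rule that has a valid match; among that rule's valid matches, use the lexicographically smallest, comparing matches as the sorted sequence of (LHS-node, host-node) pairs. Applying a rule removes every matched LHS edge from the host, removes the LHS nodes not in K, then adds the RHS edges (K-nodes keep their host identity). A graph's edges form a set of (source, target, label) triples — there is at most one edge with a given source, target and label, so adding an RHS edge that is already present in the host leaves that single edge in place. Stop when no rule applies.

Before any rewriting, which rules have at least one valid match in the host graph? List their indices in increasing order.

R0: no valid match — LHS pattern not found
R1: 2 valid matches — {0↦0, 1↦1, 2↦2}, {0↦1, 1↦0, 2↦2}

Answer: [R1]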